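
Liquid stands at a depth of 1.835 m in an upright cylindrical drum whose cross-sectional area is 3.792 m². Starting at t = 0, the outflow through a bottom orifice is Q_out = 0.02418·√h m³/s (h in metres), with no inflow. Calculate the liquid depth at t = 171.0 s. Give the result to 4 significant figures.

0.6552 m

With no inflow, A dh/dt = −0.02418 √h.
This is separable: 2 d(√h)/dt = −0.02418/A, so √h = √h₀ − (0.02418/(2A)) t.
√h = √1.835 − 0.02418·171.0/(2·3.792) = 1.35462 − 0.545198 = 0.809424.
h = 0.809424² = 0.655167 m.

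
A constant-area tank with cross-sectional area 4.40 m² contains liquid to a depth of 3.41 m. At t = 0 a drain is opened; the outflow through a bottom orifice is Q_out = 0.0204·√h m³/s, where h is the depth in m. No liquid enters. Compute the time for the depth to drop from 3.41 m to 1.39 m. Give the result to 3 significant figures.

Accumulation of liquid (constant cross-section A): A dh/dt = −0.0204 √h.
∫ h^(−1/2) dh = −(0.0204/A) ∫ dt, giving 2√h = 2√h₀ − (0.0204/A) t.
t = 2A(√h₀ − √h)/0.0204 = 2·4.40·(√3.41 − √1.39)/0.0204
  = 8.8000 × (1.8466 − 1.1790) / 0.0204 = 288.00 s.

288 s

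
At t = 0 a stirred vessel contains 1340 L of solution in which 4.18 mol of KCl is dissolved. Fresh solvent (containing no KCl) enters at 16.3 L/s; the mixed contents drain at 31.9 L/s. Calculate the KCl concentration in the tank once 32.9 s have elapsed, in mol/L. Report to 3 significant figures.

Let m(t) be the amount of KCl. Volume: V(t) = V₀ + (Q_in − Q_out) t = 1340 − 15.600 t; V(32.9) = 826.76 L.
Species balance (pure solvent in): dm/dt = −Q_out · m/V(t).
dm/m = −Q_out dt/(V₀ − 15.600 t); integrating gives ln(m/m₀) = −(Q_out/(Q_in−Q_out)) ln(V/V₀).
m = m₀ (V₀/V)^(Q_out/(Q_in−Q_out)) = 4.18 × (1340/826.76)^(-2.0449) = 1.5571 mol.
C = m/V = 1.5571/826.76 = 0.0018834 mol/L.

0.00188 mol/L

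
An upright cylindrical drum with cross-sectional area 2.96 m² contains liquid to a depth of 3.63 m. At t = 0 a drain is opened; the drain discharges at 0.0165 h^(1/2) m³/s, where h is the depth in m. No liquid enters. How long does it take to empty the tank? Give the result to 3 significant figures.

684 s

With no inflow, A dh/dt = −0.0165 √h.
∫ h^(−1/2) dh = −(0.0165/A) ∫ dt, giving 2√h = 2√h₀ − (0.0165/A) t.
Tank is empty when √h = 0: t_empty = 2A√h₀/0.0165.
t_empty = 2·2.96·√3.63/0.0165 = 5.9200·1.9053/0.0165 = 683.58 s.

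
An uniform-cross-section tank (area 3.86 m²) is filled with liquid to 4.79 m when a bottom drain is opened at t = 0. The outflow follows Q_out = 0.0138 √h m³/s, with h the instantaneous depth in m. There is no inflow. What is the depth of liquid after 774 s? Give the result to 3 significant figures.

With no inflow, A dh/dt = −0.0138 √h.
∫ h^(−1/2) dh = −(0.0138/A) ∫ dt, giving 2√h = 2√h₀ − (0.0138/A) t.
√h = √4.79 − 0.0138·774/(2·3.86) = 2.1886 − 1.3836 = 0.80503.
h = 0.80503² = 0.64808 m.

0.648 m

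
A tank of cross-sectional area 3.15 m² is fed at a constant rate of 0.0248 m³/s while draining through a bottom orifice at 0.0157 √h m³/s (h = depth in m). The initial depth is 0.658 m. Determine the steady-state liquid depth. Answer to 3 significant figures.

Level balance: A dh/dt = 0.0248 − 0.0157 √h. Setting dh/dt = 0:
Q_in = 0.0157 √h_ss ⇒ √h_ss = 0.0248/0.0157 = 1.5796.
h_ss = 1.5796² = 2.4952 m. (Since h₀ = 0.658 m < h_ss, the level will rise toward this value.)

2.50 m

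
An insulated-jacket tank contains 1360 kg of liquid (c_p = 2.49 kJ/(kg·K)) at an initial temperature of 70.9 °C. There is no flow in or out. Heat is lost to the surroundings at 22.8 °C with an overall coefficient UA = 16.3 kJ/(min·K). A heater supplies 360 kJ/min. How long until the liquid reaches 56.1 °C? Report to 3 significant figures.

175 min

First-law balance (no shaft work): M c_p dT/dt = −UA(T − T_amb) + Q̇.
τ = M c_p/UA = 207.75 min; T_ss = T_amb + Q̇/UA = 22.8 + 360/16.3 = 44.886 °C.
T(t) = T_ss + (T₀ − T_ss)e^(−t/τ); set T = 56.1:
t = −τ ln[(T − T_ss)/(T₀ − T_ss)] = −207.75 · ln(0.43108) = 174.82 min.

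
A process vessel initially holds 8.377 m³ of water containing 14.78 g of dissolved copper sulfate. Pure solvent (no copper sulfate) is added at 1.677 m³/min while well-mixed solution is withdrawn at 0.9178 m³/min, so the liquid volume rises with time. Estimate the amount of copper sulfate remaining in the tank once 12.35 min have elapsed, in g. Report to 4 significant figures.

Let m(t) be the amount of copper sulfate. Volume: V(t) = V₀ + (Q_in − Q_out) t = 8.377 + 0.759200 t; V(12.35) = 17.7531 m³.
Solute balance: dm/dt = 0 − Q_out C = −Q_out m/V(t).
dm/m = −Q_out dt/(V₀ + 0.759200 t); integrating gives ln(m/m₀) = −(Q_out/(Q_in−Q_out)) ln(V/V₀).
m = m₀ (V₀/V)^(Q_out/(Q_in−Q_out)) = 14.78 × (8.377/17.7531)^(1.20890) = 5.96138 g.

5.961 g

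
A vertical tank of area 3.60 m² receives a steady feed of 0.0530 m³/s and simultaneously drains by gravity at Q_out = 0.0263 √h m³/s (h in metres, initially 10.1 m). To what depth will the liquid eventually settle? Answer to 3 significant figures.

Volume balance on the tank: A dh/dt = Q_in − 0.0263 √h. At steady state dh/dt = 0:
Q_in = 0.0263 √h_ss ⇒ √h_ss = 0.0530/0.0263 = 2.0152.
h_ss = 2.0152² = 4.0611 m. (Since h₀ = 10.1 m > h_ss, the level will fall toward this value.)

4.06 m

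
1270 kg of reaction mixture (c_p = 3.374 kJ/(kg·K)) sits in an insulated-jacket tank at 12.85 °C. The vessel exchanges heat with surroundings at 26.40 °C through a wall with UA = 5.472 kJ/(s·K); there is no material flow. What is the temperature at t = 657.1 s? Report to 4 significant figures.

M c_p dT/dt = −UA(T − T_amb).
dT/dt = (T_ss − T)/τ with T_ss = T_amb = 26.4000 °C, τ = M c_p/UA = 1270·3.374/5.472 = 783.074 s.
Solution: T(t) = T_ss + (T₀ − T_ss) e^(−t/τ).
T(657.1) = 26.4000 + (-13.5500)·0.432087 = 20.5452 °C.

20.55 °C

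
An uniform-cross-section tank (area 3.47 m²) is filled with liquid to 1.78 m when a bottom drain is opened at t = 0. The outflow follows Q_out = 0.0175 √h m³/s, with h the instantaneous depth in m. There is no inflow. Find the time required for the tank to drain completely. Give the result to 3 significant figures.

With no inflow, A dh/dt = −0.0175 √h.
Separate and integrate: 2(√h − √h₀) = −(0.0175/A) t.
Tank is empty when √h = 0: t_empty = 2A√h₀/0.0175.
t_empty = 2·3.47·√1.78/0.0175 = 6.9400·1.3342/0.0175 = 529.09 s.

529 s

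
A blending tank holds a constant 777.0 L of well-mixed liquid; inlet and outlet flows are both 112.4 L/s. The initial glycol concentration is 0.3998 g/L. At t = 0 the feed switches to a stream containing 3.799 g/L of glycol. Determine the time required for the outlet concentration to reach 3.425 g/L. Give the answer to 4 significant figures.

Transient balance on the dissolved component: V dC/dt = Q(C_in − C), so τ = V/Q = 6.91281 s.
C(t) = C_in + (C₀ − C_in) e^(−t/τ). Set C = 3.425 and solve for t:
e^(−t/τ) = (C − C_in)/(C₀ − C_in) = (3.425 − 3.799)/(0.3998 − 3.799) = 0.110026
t = −τ ln(…) = 6.91281 × 2.20704 = 15.2568 s.

15.26 s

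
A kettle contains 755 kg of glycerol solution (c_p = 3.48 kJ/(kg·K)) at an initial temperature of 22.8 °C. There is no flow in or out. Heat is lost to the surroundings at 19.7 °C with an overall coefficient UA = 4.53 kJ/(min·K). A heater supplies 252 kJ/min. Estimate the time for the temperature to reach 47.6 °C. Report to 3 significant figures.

371 min

Lumped-capacitance energy balance: M c_p dT/dt = UA(T_amb − T) + Q̇.
τ = M c_p/UA = 580.00 min; T_ss = T_amb + Q̇/UA = 19.7 + 252/4.53 = 75.329 °C.
T(t) = T_ss + (T₀ − T_ss)e^(−t/τ); set T = 47.6:
t = −τ ln[(T − T_ss)/(T₀ − T_ss)] = −580.00 · ln(0.52788) = 370.55 min.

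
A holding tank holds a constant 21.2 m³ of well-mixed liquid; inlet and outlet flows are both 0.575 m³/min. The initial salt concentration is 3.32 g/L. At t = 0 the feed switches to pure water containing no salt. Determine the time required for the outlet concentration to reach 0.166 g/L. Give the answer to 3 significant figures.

110 min

Species balance: V dC/dt = Q(C_in − C) ⇒ τ = V/Q = 36.870 min.
C(t) = C_in + (C₀ − C_in) e^(−t/τ). Set C = 0.166 and solve for t:
e^(−t/τ) = (C − C_in)/(C₀ − C_in) = (0.166 − 0)/(3.32 − 0) = 0.050000
t = −τ ln(…) = 36.870 × 2.9957 = 110.45 min.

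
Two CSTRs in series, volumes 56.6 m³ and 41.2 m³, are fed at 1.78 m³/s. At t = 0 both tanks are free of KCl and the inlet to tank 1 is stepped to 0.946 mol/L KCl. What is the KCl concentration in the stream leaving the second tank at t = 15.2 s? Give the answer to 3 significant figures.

0.103 mol/L

Species balance on tank i: dCᵢ/dt = (Cᵢ₋₁ − Cᵢ)/τᵢ with τᵢ = Vᵢ/Q.
τ₁ = 56.6/1.78 = 31.798 s; τ₂ = 41.2/1.78 = 23.146 s.
Solving the cascade with C₁(0)=C₂(0)=0 gives C₂(t) = C_in[1 − (τ₁ e^(−t/τ₁) − τ₂ e^(−t/τ₂))/(τ₁ − τ₂)].
At t = 15.2: e^(−t/τ₁) = 0.62001, e^(−t/τ₂) = 0.51856.
C₂ = 0.946·[1 − (31.798·0.62001 − 23.146·0.51856)/(8.6517)] = 0.946·0.10858 = 0.10272 mol/L.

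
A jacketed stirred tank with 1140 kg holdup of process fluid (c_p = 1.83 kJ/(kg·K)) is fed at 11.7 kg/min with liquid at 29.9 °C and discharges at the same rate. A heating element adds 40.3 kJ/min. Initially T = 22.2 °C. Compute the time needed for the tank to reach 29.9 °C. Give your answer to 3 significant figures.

159 min

M c_p dT/dt = ṁ c_p (T_in − T) + Q̇.
τ = M/ṁ = 97.436 min; T_ss = T_in + Q̇/(ṁ c_p) = 31.782 °C.
T(t) = T_ss + (T₀ − T_ss) e^(−t/τ). Set T = 29.9:
e^(−t/τ) = (29.9 − 31.782)/(22.2 − 31.782) = 0.19643
t = −97.436 · ln(0.19643) = 158.57 min.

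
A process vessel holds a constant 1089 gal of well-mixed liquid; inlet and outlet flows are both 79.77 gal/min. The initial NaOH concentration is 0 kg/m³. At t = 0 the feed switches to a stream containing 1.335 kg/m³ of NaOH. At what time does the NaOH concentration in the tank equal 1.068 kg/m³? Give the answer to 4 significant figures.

21.97 min

Species balance: V dC/dt = Q(C_in − C) ⇒ τ = V/Q = 13.6517 min.
C(t) = C_in + (C₀ − C_in) e^(−t/τ). Set C = 1.068 and solve for t:
e^(−t/τ) = (C − C_in)/(C₀ − C_in) = (1.068 − 1.335)/(0 − 1.335) = 0.200000
t = −τ ln(…) = 13.6517 × 1.60944 = 21.9716 min.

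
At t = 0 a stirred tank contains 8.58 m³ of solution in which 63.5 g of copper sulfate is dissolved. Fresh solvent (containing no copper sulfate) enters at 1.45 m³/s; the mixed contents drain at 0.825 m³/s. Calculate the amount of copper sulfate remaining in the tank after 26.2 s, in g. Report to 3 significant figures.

Total volume: dV/dt = Q_in − Q_out = 0.62500 m³/s, so V(t) = 8.58 + 0.62500 t and V(26.2) = 24.955 m³.
Species balance (pure solvent in): dm/dt = −Q_out · m/V(t).
Separate: dm/m = −Q_out dt/V(t) ⇒ ln(m/m₀) = −(Q_out/(Q_in−Q_out)) ln(V/V₀).
m = m₀ (V₀/V)^(Q_out/(Q_in−Q_out)) = 63.5 × (8.58/24.955)^(1.3200) = 15.514 g.

15.5 g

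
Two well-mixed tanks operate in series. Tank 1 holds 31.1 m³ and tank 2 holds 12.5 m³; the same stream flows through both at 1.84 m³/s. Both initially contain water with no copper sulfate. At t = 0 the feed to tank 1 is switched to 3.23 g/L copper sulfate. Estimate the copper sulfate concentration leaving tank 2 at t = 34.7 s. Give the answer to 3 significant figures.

Time constants: τᵢ = Vᵢ/Q for each well-mixed tank.
τ₁ = 31.1/1.84 = 16.902 s; τ₂ = 12.5/1.84 = 6.7935 s.
Tank 1: C₁ = C_in(1 − e^(−t/τ₁)). Tank 2 (τ₁ ≠ τ₂): C₂ = C_in[1 − (τ₁ e^(−t/τ₁) − τ₂ e^(−t/τ₂))/(τ₁ − τ₂)].
At t = 34.7: e^(−t/τ₁) = 0.12835, e^(−t/τ₂) = 0.0060491.
C₂ = 3.23·[1 − (16.902·0.12835 − 6.7935·0.0060491)/(10.109)] = 3.23·0.78946 = 2.5499 g/L.

2.55 g/L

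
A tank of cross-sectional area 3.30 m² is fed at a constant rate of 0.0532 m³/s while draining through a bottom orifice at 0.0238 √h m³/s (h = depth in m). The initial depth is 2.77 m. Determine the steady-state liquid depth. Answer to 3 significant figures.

5.00 m

Accumulation of liquid (constant cross-section A): A dh/dt = Q_in − 0.0238 √h. At steady state dh/dt = 0:
Q_in = 0.0238 √h_ss ⇒ √h_ss = 0.0532/0.0238 = 2.2353.
h_ss = 2.2353² = 4.9965 m. (Since h₀ = 2.77 m < h_ss, the level will rise toward this value.)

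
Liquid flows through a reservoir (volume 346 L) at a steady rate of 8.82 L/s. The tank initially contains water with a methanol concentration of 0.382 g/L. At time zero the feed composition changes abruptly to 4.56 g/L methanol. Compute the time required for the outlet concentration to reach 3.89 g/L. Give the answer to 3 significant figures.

Transient balance on the dissolved component: V dC/dt = Q(C_in − C), so τ = V/Q = 39.229 s.
C(t) = C_in + (C₀ − C_in) e^(−t/τ). Set C = 3.89 and solve for t:
e^(−t/τ) = (C − C_in)/(C₀ − C_in) = (3.89 − 4.56)/(0.382 − 4.56) = 0.16036
t = −τ ln(…) = 39.229 × 1.8303 = 71.801 s.

71.8 s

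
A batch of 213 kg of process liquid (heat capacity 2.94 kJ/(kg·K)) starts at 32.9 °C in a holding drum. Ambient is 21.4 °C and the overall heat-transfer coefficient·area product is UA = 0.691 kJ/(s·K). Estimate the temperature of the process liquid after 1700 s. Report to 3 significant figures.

Lumped-capacitance energy balance: M c_p dT/dt = UA(T_amb − T).
dT/dt = (T_ss − T)/τ with T_ss = T_amb = 21.400 °C, τ = M c_p/UA = 213·2.94/0.691 = 906.25 s.
T approaches T_ss exponentially: T(t) = T_ss + (T₀ − T_ss) e^(−t/τ).
T(1700) = 21.400 + (11.500)·0.15322 = 23.162 °C.

23.2 °C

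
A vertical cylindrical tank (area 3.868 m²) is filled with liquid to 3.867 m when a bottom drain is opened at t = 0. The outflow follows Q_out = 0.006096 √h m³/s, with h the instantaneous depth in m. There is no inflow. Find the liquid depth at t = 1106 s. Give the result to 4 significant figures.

A dh/dt = −Q_out = −0.006096 √h.
∫ h^(−1/2) dh = −(0.006096/A) ∫ dt, giving 2√h = 2√h₀ − (0.006096/A) t.
√h = √3.867 − 0.006096·1106/(2·3.868) = 1.96647 − 0.871533 = 1.09494.
h = 1.09494² = 1.19889 m.

1.199 m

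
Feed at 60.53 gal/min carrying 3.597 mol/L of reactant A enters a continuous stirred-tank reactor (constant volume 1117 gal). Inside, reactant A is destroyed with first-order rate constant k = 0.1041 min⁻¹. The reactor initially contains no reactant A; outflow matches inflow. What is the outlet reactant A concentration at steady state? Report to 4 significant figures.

Accumulation = in − out − consumed: V dC/dt = Q C_in − Q C − k V C.
At steady state: 0 = Q C_in − (Q + kV) C_ss, so C_ss = Q C_in/(Q + kV).
C_ss = 60.53·3.597/(60.53 + 0.1041·1117) = 217.726/176.810 = 1.23142 mol/L.

1.231 mol/L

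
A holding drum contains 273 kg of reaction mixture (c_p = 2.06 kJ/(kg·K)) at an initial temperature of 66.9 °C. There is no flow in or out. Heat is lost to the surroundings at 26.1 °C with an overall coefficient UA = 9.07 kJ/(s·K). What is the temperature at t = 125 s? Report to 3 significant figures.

First-law balance (no shaft work): M c_p dT/dt = −UA(T − T_amb).
dT/dt = (T_ss − T)/τ with T_ss = T_amb = 26.100 °C, τ = M c_p/UA = 273·2.06/9.07 = 62.004 s.
Solution: T(t) = T_ss + (T₀ − T_ss) e^(−t/τ).
T(125) = 26.100 + (40.800)·0.13319 = 31.534 °C.

31.5 °C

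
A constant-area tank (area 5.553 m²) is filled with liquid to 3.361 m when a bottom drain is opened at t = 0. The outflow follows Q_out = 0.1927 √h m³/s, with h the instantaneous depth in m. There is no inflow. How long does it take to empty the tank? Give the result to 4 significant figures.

A dh/dt = −Q_out = −0.1927 √h.
∫ h^(−1/2) dh = −(0.1927/A) ∫ dt, giving 2√h = 2√h₀ − (0.1927/A) t.
Set h = 0: 2√h₀ = (0.1927/A) t_empty ⇒ t_empty = 2A√h₀/0.1927.
t_empty = 2·5.553·√3.361/0.1927 = 11.1060·1.83330/0.1927 = 105.660 s.

105.7 s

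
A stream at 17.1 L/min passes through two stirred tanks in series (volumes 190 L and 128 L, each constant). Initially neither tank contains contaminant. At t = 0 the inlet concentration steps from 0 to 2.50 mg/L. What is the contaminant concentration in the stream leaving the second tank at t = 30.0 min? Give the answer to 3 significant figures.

2.08 mg/L

Each tank obeys Vᵢ dCᵢ/dt = Q(Cᵢ₋₁ − Cᵢ), so τᵢ = Vᵢ/Q.
τ₁ = 190/17.1 = 11.111 min; τ₂ = 128/17.1 = 7.4854 min.
Tank 1: C₁ = C_in(1 − e^(−t/τ₁)). Tank 2 (τ₁ ≠ τ₂): C₂ = C_in[1 − (τ₁ e^(−t/τ₁) − τ₂ e^(−t/τ₂))/(τ₁ − τ₂)].
At t = 30.0: e^(−t/τ₁) = 0.067206, e^(−t/τ₂) = 0.018173.
C₂ = 2.50·[1 − (11.111·0.067206 − 7.4854·0.018173)/(3.6257)] = 2.50·0.83157 = 2.0789 mg/L.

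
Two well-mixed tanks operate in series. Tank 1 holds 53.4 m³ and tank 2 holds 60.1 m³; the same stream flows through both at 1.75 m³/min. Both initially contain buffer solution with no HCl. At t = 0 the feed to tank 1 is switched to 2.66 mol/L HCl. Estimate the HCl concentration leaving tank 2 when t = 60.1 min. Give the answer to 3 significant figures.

1.47 mol/L

Each tank obeys Vᵢ dCᵢ/dt = Q(Cᵢ₋₁ − Cᵢ), so τᵢ = Vᵢ/Q.
τ₁ = 53.4/1.75 = 30.514 min; τ₂ = 60.1/1.75 = 34.343 min.
Tank 1: C₁ = C_in(1 − e^(−t/τ₁)). Tank 2 (τ₁ ≠ τ₂): C₂ = C_in[1 − (τ₁ e^(−t/τ₁) − τ₂ e^(−t/τ₂))/(τ₁ − τ₂)].
At t = 60.1: e^(−t/τ₁) = 0.13952, e^(−t/τ₂) = 0.17377.
C₂ = 2.66·[1 − (30.514·0.13952 − 34.343·0.17377)/(-3.8286)] = 2.66·0.55319 = 1.4715 mol/L.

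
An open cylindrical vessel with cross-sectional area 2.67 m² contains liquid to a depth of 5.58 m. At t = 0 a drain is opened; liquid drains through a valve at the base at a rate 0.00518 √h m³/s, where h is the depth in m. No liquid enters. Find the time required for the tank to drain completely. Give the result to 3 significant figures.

2440 s

With no inflow, A dh/dt = −0.00518 √h.
∫ h^(−1/2) dh = −(0.00518/A) ∫ dt, giving 2√h = 2√h₀ − (0.00518/A) t.
Tank is empty when √h = 0: t_empty = 2A√h₀/0.00518.
t_empty = 2·2.67·√5.58/0.00518 = 5.3400·2.3622/0.00518 = 2435.2 s.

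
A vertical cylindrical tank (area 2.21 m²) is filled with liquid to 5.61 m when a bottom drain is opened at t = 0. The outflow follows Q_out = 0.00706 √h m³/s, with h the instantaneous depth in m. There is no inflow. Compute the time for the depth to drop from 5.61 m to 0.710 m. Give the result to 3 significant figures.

A dh/dt = −Q_out = −0.00706 √h.
Separate and integrate: 2(√h − √h₀) = −(0.00706/A) t.
t = 2A(√h₀ − √h)/0.00706 = 2·2.21·(√5.61 − √0.710)/0.00706
  = 4.4200 × (2.3685 − 0.84261) / 0.00706 = 955.33 s.

955 s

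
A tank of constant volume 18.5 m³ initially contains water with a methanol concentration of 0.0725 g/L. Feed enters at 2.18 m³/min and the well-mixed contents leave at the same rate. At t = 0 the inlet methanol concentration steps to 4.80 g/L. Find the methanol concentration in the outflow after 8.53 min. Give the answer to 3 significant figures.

3.07 g/L

Accumulation = in − out for the solute gives V dC/dt = Q(C_in − C).
So dC/dt = (C_in − C)/τ with τ = V/Q = 18.5/2.18 = 8.4862 min.
C approaches C_in exponentially: C(t) = C_in + (C₀ − C_in) e^(−t/τ).
C(8.53) = 4.80 + (0.0725 − 4.80)·e^(−8.53/8.4862) = 4.80 + (-4.7275)·0.36599 = 3.0698 g/L.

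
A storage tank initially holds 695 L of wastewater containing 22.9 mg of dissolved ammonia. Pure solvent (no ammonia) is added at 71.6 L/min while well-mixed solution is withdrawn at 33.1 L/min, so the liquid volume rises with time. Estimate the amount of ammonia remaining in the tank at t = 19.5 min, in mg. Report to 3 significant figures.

12.2 mg

Total volume: dV/dt = Q_in − Q_out = 38.500 L/min, so V(t) = 695 + 38.500 t and V(19.5) = 1445.8 L.
No ammonia enters, so dm/dt = −Q_out · (m/V).
dm/m = −Q_out dt/(V₀ + 38.500 t); integrating gives ln(m/m₀) = −(Q_out/(Q_in−Q_out)) ln(V/V₀).
m = m₀ (V₀/V)^(Q_out/(Q_in−Q_out)) = 22.9 × (695/1445.8)^(0.85974) = 12.200 mg.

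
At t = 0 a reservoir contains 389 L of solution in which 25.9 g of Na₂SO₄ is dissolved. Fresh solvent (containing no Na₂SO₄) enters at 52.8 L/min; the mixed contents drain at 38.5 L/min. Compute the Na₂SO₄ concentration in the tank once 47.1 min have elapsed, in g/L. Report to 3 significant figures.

Let m(t) be the amount of Na₂SO₄. Volume: V(t) = V₀ + (Q_in − Q_out) t = 389 + 14.300 t; V(47.1) = 1062.5 L.
Solute balance: dm/dt = 0 − Q_out C = −Q_out m/V(t).
dm/m = −Q_out dt/(V₀ + 14.300 t); integrating gives ln(m/m₀) = −(Q_out/(Q_in−Q_out)) ln(V/V₀).
m = m₀ (V₀/V)^(Q_out/(Q_in−Q_out)) = 25.9 × (389/1062.5)^(2.6923) = 1.7314 g.
C = m/V = 1.7314/1062.5 = 0.0016295 g/L.

0.00163 g/L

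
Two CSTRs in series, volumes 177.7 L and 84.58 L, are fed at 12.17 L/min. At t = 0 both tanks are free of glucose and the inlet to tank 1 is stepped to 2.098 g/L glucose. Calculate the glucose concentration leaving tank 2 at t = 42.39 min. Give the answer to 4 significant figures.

1.883 g/L

Species balance on tank i: dCᵢ/dt = (Cᵢ₋₁ − Cᵢ)/τᵢ with τᵢ = Vᵢ/Q.
τ₁ = 177.7/12.17 = 14.6015 min; τ₂ = 84.58/12.17 = 6.94988 min.
Solving the cascade with C₁(0)=C₂(0)=0 gives C₂(t) = C_in[1 − (τ₁ e^(−t/τ₁) − τ₂ e^(−t/τ₂))/(τ₁ − τ₂)].
At t = 42.39: e^(−t/τ₁) = 0.0548512, e^(−t/τ₂) = 0.00224424.
C₂ = 2.098·[1 − (14.6015·0.0548512 − 6.94988·0.00224424)/(7.65160)] = 2.098·0.897366 = 1.88267 g/L.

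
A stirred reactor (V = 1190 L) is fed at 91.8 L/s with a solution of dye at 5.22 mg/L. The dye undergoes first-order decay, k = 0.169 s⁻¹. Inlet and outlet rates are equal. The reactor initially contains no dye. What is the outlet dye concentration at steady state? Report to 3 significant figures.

1.64 mg/L

V dC/dt = Q(C_in − C) − k V C.
Steady state (dC/dt = 0): C_ss = Q C_in/(Q + kV) = C_in/(1 + kV/Q).
C_ss = 91.8·5.22/(91.8 + 0.169·1190) = 479.20/292.91 = 1.6360 mg/L.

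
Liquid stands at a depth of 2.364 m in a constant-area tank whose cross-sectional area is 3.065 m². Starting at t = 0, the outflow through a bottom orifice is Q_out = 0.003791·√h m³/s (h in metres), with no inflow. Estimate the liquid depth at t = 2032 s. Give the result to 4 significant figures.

0.07889 m

Unsteady balance on liquid volume: A dh/dt = −0.003791 √h.
∫ h^(−1/2) dh = −(0.003791/A) ∫ dt, giving 2√h = 2√h₀ − (0.003791/A) t.
√h = √2.364 − 0.003791·2032/(2·3.065) = 1.53753 − 1.25666 = 0.280873.
h = 0.280873² = 0.0788895 m.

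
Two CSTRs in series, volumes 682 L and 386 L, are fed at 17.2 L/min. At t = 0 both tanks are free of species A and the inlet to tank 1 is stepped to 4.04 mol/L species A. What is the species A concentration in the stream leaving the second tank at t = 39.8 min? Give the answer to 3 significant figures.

1.52 mol/L

Species balance on tank i: dCᵢ/dt = (Cᵢ₋₁ − Cᵢ)/τᵢ with τᵢ = Vᵢ/Q.
τ₁ = 682/17.2 = 39.651 min; τ₂ = 386/17.2 = 22.442 min.
Tank 1: C₁ = C_in(1 − e^(−t/τ₁)). Tank 2 (τ₁ ≠ τ₂): C₂ = C_in[1 − (τ₁ e^(−t/τ₁) − τ₂ e^(−t/τ₂))/(τ₁ − τ₂)].
At t = 39.8: e^(−t/τ₁) = 0.36650, e^(−t/τ₂) = 0.16974.
C₂ = 4.04·[1 − (39.651·0.36650 − 22.442·0.16974)/(17.209)] = 4.04·0.37692 = 1.5227 mol/L.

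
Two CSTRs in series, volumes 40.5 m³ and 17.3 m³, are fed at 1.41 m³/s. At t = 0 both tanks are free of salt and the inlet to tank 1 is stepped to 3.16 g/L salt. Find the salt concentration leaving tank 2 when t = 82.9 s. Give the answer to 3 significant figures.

2.85 g/L

Each tank obeys Vᵢ dCᵢ/dt = Q(Cᵢ₋₁ − Cᵢ), so τᵢ = Vᵢ/Q.
τ₁ = 40.5/1.41 = 28.723 s; τ₂ = 17.3/1.41 = 12.270 s.
Tank 1: C₁ = C_in(1 − e^(−t/τ₁)). Tank 2 (τ₁ ≠ τ₂): C₂ = C_in[1 − (τ₁ e^(−t/τ₁) − τ₂ e^(−t/τ₂))/(τ₁ − τ₂)].
At t = 82.9: e^(−t/τ₁) = 0.055791, e^(−t/τ₂) = 0.0011632.
C₂ = 3.16·[1 − (28.723·0.055791 − 12.270·0.0011632)/(16.454)] = 3.16·0.90347 = 2.8550 g/L.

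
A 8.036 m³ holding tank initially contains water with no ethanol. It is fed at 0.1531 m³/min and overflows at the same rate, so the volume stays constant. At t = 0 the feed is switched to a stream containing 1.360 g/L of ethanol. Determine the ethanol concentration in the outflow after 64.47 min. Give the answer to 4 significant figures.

0.9618 g/L

Species balance on the tank: V dC/dt = Q(C_in − C).
Rewrite as dC/dt + C/τ = C_in/τ, τ = V/Q = 52.4886 min.
Solution: C(t) = C_in + (C₀ − C_in) e^(−t/τ).
C(64.47) = 1.360 + (0 − 1.360)·e^(−64.47/52.4886) = 1.360 + (-1.36000)·0.292799 = 0.961793 g/L.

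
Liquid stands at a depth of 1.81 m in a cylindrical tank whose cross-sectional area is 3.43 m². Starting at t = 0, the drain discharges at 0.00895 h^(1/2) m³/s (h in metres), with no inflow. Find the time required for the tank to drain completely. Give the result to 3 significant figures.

With no inflow, A dh/dt = −0.00895 √h.
This is separable: 2 d(√h)/dt = −0.00895/A, so √h = √h₀ − (0.00895/(2A)) t.
Tank is empty when √h = 0: t_empty = 2A√h₀/0.00895.
t_empty = 2·3.43·√1.81/0.00895 = 6.8600·1.3454/0.00895 = 1031.2 s.

1030 s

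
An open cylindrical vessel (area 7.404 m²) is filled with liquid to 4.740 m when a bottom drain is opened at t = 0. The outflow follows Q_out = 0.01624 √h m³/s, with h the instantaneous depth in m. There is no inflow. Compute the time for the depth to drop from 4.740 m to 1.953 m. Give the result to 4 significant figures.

710.9 s

Unsteady balance on liquid volume: A dh/dt = −0.01624 √h.
Separate and integrate: 2(√h − √h₀) = −(0.01624/A) t.
t = 2A(√h₀ − √h)/0.01624 = 2·7.404·(√4.740 − √1.953)/0.01624
  = 14.8080 × (2.17715 − 1.39750) / 0.01624 = 710.908 s.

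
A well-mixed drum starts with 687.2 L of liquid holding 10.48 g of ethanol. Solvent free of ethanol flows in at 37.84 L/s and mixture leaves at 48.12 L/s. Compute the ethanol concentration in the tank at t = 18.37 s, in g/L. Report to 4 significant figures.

Let m(t) be the amount of ethanol. Volume: V(t) = V₀ + (Q_in − Q_out) t = 687.2 − 10.2800 t; V(18.37) = 498.356 L.
Solute balance: dm/dt = 0 − Q_out C = −Q_out m/V(t).
dm/m = −Q_out dt/(V₀ − 10.2800 t); integrating gives ln(m/m₀) = −(Q_out/(Q_in−Q_out)) ln(V/V₀).
m = m₀ (V₀/V)^(Q_out/(Q_in−Q_out)) = 10.48 × (687.2/498.356)^(-4.68093) = 2.32900 g.
C = m/V = 2.32900/498.356 = 0.00467336 g/L.

0.004673 g/L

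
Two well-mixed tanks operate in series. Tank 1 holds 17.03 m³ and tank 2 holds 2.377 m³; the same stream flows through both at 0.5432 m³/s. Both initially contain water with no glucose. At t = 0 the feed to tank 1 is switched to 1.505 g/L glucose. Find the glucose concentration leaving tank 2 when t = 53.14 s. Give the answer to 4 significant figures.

Time constants: τᵢ = Vᵢ/Q for each well-mixed tank.
τ₁ = 17.03/0.5432 = 31.3513 s; τ₂ = 2.377/0.5432 = 4.37592 s.
Solving the cascade with C₁(0)=C₂(0)=0 gives C₂(t) = C_in[1 − (τ₁ e^(−t/τ₁) − τ₂ e^(−t/τ₂))/(τ₁ − τ₂)].
At t = 53.14: e^(−t/τ₁) = 0.183601, e^(−t/τ₂) = 5.32163e-06.
C₂ = 1.505·[1 − (31.3513·0.183601 − 4.37592·5.32163e-06)/(26.9753)] = 1.505·0.786616 = 1.18386 g/L.

1.184 g/L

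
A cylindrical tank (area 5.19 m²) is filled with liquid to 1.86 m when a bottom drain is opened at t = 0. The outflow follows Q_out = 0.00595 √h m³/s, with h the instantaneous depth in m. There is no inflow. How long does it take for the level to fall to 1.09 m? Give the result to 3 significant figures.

Volume balance on the tank: A dh/dt = −0.00595 √h.
This is separable: 2 d(√h)/dt = −0.00595/A, so √h = √h₀ − (0.00595/(2A)) t.
t = 2A(√h₀ − √h)/0.00595 = 2·5.19·(√1.86 − √1.09)/0.00595
  = 10.380 × (1.3638 − 1.0440) / 0.00595 = 557.88 s.

558 s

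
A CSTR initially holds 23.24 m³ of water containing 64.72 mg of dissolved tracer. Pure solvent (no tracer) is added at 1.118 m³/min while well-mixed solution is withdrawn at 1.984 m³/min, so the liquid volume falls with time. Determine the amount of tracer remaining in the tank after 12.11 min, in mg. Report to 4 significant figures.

16.37 mg

Let m(t) be the amount of tracer. Volume: V(t) = V₀ + (Q_in − Q_out) t = 23.24 − 0.866000 t; V(12.11) = 12.7527 m³.
No tracer enters, so dm/dt = −Q_out · (m/V).
Separate: dm/m = −Q_out dt/V(t) ⇒ ln(m/m₀) = −(Q_out/(Q_in−Q_out)) ln(V/V₀).
m = m₀ (V₀/V)^(Q_out/(Q_in−Q_out)) = 64.72 × (23.24/12.7527)^(-2.29099) = 16.3656 mg.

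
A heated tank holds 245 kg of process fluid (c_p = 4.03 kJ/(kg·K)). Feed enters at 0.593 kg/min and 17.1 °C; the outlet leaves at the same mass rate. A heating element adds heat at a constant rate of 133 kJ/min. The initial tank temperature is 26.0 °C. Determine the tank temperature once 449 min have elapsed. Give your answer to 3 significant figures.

Unsteady energy balance on the tank contents: M c_p dT/dt = ṁ c_p (T_in − T) + 133.
τ = M/ṁ = 413.15 min; T_ss = T_in + Q̇/(ṁ c_p) = 17.1 + 133/(0.593·4.03) = 72.753 °C.
This is linear first-order; T(t) = T_ss + (T₀ − T_ss) e^(−t/τ).
T(449) = 72.753 + (-46.753)·e^(−449/413.15) = 72.753 + (-46.753)·0.33731 = 56.983 °C.

57.0 °C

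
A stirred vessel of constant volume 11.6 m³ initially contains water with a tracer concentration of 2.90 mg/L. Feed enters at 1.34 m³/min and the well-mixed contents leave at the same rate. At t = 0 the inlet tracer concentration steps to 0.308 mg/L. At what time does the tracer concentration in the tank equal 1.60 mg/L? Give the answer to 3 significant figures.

Species balance: V dC/dt = Q(C_in − C) ⇒ τ = V/Q = 8.6567 min.
C(t) = C_in + (C₀ − C_in) e^(−t/τ). Set C = 1.60 and solve for t:
e^(−t/τ) = (C − C_in)/(C₀ − C_in) = (1.60 − 0.308)/(2.90 − 0.308) = 0.49846
t = −τ ln(…) = 8.6567 × 0.69624 = 6.0271 min.

6.03 min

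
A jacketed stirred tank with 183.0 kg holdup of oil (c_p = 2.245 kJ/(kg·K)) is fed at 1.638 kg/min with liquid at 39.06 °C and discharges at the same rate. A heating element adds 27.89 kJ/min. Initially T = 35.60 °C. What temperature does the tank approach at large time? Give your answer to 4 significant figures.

46.64 °C

First-law balance (no shaft work): M c_p dT/dt = ṁ c_p (T_in − T) + 27.89.
At steady state dT/dt = 0 ⇒ T_ss = T_in + Q̇/(ṁ c_p) = 39.06 + 27.89/(1.638·2.245) = 46.6443 °C.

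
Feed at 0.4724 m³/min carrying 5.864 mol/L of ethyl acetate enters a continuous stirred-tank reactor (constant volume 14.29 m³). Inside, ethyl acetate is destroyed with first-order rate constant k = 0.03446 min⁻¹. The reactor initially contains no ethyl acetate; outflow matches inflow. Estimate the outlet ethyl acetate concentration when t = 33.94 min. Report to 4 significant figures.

Species balance: V dC/dt = Q C_in − Q C − k V C.
dC/dt = (Q/V) C_in − (Q/V + k) C; effective rate a = Q/V + k = 0.0330581 + 0.03446 = 0.0675181 min⁻¹.
C_ss = Q C_in/(Q + kV) = 2.87112 mol/L; C(t) = C_ss + (C₀ − C_ss) e^(−a t).
C(33.94) = 2.87112 + (-2.87112)·e^(−0.0675181·33.94) = 2.87112 + (-2.87112)·0.101108 = 2.58083 mol/L.

2.581 mol/L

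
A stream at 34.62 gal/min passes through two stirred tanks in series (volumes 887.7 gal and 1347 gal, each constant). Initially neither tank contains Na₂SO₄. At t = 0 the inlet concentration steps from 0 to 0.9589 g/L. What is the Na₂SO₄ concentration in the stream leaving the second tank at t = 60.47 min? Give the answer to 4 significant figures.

0.5398 g/L

Each tank obeys Vᵢ dCᵢ/dt = Q(Cᵢ₋₁ − Cᵢ), so τᵢ = Vᵢ/Q.
τ₁ = 887.7/34.62 = 25.6412 min; τ₂ = 1347/34.62 = 38.9081 min.
Tank 1: C₁ = C_in(1 − e^(−t/τ₁)). Tank 2 (τ₁ ≠ τ₂): C₂ = C_in[1 − (τ₁ e^(−t/τ₁) − τ₂ e^(−t/τ₂))/(τ₁ − τ₂)].
At t = 60.47: e^(−t/τ₁) = 0.0945800, e^(−t/τ₂) = 0.211364.
C₂ = 0.9589·[1 − (25.6412·0.0945800 − 38.9081·0.211364)/(-13.2669)] = 0.9589·0.562925 = 0.539788 g/L.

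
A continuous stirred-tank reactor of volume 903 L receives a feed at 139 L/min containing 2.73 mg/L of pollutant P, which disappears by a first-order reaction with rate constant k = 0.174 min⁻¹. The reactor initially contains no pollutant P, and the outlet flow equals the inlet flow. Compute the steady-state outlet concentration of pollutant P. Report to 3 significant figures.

1.28 mg/L

Species balance: V dC/dt = Q C_in − Q C − k V C.
Steady state (dC/dt = 0): C_ss = Q C_in/(Q + kV) = C_in/(1 + kV/Q).
C_ss = 139·2.73/(139 + 0.174·903) = 379.47/296.12 = 1.2815 mg/L.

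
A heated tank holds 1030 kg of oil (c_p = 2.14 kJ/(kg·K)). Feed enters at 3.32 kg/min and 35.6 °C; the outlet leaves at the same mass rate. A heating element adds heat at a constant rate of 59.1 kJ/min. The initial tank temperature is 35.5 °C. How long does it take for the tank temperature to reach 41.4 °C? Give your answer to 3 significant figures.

M c_p dT/dt = ṁ c_p (T_in − T) + Q̇.
τ = M/ṁ = 310.24 min; T_ss = T_in + Q̇/(ṁ c_p) = 43.918 °C.
T(t) = T_ss + (T₀ − T_ss) e^(−t/τ). Set T = 41.4:
e^(−t/τ) = (41.4 − 43.918)/(35.5 − 43.918) = 0.29915
t = −310.24 · ln(0.29915) = 374.40 min.

374 min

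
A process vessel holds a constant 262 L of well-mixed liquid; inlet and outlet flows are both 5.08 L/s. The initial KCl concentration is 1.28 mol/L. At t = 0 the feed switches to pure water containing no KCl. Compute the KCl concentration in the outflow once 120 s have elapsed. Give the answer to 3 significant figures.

0.125 mol/L

Unsteady species balance (constant V, well mixed): V dC/dt = Q(C_in − C).
Time constant τ = V/Q = 262/5.08 = 51.575 s.
This is linear first-order; C(t) = C_in + (C₀ − C_in) e^(−t/τ).
C(120) = 0 + (1.28 − 0)·e^(−120/51.575) = 0 + (1.2800)·0.097616 = 0.12495 mol/L.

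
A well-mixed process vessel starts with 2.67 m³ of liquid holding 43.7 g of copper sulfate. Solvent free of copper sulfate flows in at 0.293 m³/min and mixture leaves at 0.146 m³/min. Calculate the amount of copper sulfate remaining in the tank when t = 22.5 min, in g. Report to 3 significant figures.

Total volume: dV/dt = Q_in − Q_out = 0.14700 m³/min, so V(t) = 2.67 + 0.14700 t and V(22.5) = 5.9775 m³.
No copper sulfate enters, so dm/dt = −Q_out · (m/V).
Separate: dm/m = −Q_out dt/V(t) ⇒ ln(m/m₀) = −(Q_out/(Q_in−Q_out)) ln(V/V₀).
m = m₀ (V₀/V)^(Q_out/(Q_in−Q_out)) = 43.7 × (2.67/5.9775)^(0.99320) = 19.627 g.

19.6 g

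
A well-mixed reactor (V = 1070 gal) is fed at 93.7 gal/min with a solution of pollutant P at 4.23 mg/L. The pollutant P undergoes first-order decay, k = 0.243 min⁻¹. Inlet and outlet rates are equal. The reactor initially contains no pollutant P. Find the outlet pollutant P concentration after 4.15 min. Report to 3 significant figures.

Species balance: V dC/dt = Q C_in − Q C − k V C.
dC/dt = (Q/V) C_in − (Q/V + k) C; effective rate a = Q/V + k = 0.087570 + 0.243 = 0.33057 min⁻¹.
C_ss = Q C_in/(Q + kV) = 1.1206 mg/L; C(t) = C_ss + (C₀ − C_ss) e^(−a t).
C(4.15) = 1.1206 + (-1.1206)·e^(−0.33057·4.15) = 1.1206 + (-1.1206)·0.25363 = 0.83634 mg/L.

0.836 mg/L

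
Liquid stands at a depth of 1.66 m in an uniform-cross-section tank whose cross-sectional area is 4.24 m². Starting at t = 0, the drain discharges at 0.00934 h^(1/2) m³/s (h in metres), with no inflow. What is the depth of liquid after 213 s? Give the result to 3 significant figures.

A dh/dt = −Q_out = −0.00934 √h.
∫ h^(−1/2) dh = −(0.00934/A) ∫ dt, giving 2√h = 2√h₀ − (0.00934/A) t.
√h = √1.66 − 0.00934·213/(2·4.24) = 1.2884 − 0.23460 = 1.0538.
h = 1.0538² = 1.1105 m.

1.11 m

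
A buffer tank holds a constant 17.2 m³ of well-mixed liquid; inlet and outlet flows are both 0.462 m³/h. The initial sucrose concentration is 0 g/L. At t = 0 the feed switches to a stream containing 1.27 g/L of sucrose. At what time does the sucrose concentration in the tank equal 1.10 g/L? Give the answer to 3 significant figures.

Species balance: V dC/dt = Q(C_in − C) ⇒ τ = V/Q = 37.229 h.
C(t) = C_in + (C₀ − C_in) e^(−t/τ). Set C = 1.10 and solve for t:
e^(−t/τ) = (C − C_in)/(C₀ − C_in) = (1.10 − 1.27)/(0 − 1.27) = 0.13386
t = −τ ln(…) = 37.229 × 2.0110 = 74.867 h.

74.9 h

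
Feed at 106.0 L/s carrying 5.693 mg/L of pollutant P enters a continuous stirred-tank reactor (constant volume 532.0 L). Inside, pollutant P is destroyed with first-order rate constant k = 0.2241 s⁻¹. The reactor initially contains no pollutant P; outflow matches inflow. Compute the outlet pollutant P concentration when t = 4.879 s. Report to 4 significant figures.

2.340 mg/L

Accumulation = in − out − consumed: V dC/dt = Q C_in − Q C − k V C.
dC/dt = (Q/V) C_in − (Q/V + k) C; effective rate a = Q/V + k = 0.199248 + 0.2241 = 0.423348 s⁻¹.
C_ss = Q C_in/(Q + kV) = 2.67940 mg/L; C(t) = C_ss + (C₀ − C_ss) e^(−a t).
C(4.879) = 2.67940 + (-2.67940)·e^(−0.423348·4.879) = 2.67940 + (-2.67940)·0.126753 = 2.33978 mg/L.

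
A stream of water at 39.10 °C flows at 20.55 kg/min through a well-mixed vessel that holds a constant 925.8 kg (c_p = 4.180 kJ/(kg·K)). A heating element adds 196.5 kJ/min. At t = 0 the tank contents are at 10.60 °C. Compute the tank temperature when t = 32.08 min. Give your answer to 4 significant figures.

26.28 °C

M c_p dT/dt = ṁ c_p (T_in − T) + Q̇.
τ = M/ṁ = 45.0511 min; T_ss = T_in + Q̇/(ṁ c_p) = 39.10 + 196.5/(20.55·4.180) = 41.3876 °C.
Integrating: T(t) = T_ss + (T₀ − T_ss) e^(−t/τ).
T(32.08) = 41.3876 + (-30.7876)·e^(−32.08/45.0511) = 41.3876 + (-30.7876)·0.490622 = 26.2825 °C.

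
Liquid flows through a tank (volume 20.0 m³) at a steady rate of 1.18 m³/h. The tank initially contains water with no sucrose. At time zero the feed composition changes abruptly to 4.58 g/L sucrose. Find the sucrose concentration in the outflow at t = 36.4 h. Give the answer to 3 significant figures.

4.05 g/L

Species balance on the tank: V dC/dt = Q(C_in − C).
Rewrite as dC/dt + C/τ = C_in/τ, τ = V/Q = 16.949 h.
This is linear first-order; C(t) = C_in + (C₀ − C_in) e^(−t/τ).
C(36.4) = 4.58 + (0 − 4.58)·e^(−36.4/16.949) = 4.58 + (-4.5800)·0.11676 = 4.0452 g/L.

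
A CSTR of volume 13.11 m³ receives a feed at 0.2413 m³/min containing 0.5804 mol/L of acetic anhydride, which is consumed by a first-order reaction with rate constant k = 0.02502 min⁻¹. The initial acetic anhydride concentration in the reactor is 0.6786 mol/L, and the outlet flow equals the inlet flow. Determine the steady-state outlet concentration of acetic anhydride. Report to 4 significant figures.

0.2460 mol/L

Accumulation = in − out − consumed: V dC/dt = Q C_in − Q C − k V C.
At steady state: 0 = Q C_in − (Q + kV) C_ss, so C_ss = Q C_in/(Q + kV).
C_ss = 0.2413·0.5804/(0.2413 + 0.02502·13.11) = 0.140051/0.569312 = 0.246000 mol/L.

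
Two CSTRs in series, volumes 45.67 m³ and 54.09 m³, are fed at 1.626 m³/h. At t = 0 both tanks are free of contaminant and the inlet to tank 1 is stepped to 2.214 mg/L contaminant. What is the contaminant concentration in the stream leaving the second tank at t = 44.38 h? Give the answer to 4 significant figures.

Time constants: τᵢ = Vᵢ/Q for each well-mixed tank.
τ₁ = 45.67/1.626 = 28.0873 h; τ₂ = 54.09/1.626 = 33.2657 h.
Solving the cascade with C₁(0)=C₂(0)=0 gives C₂(t) = C_in[1 − (τ₁ e^(−t/τ₁) − τ₂ e^(−t/τ₂))/(τ₁ − τ₂)].
At t = 44.38: e^(−t/τ₁) = 0.205960, e^(−t/τ₂) = 0.263393.
C₂ = 2.214·[1 − (28.0873·0.205960 − 33.2657·0.263393)/(-5.17835)] = 2.214·0.425092 = 0.941153 mg/L.

0.9412 mg/L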